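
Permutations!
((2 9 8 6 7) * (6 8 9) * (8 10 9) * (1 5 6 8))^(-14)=((1 5 6 7 2 8 10 9))^(-14)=(1 6 2 10)(5 7 8 9)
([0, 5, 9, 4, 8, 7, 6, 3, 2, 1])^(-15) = (1 5 7 3 4 8 2 9)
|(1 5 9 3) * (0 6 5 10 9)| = 12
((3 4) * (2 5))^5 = (2 5)(3 4)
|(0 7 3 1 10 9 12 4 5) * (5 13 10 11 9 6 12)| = 35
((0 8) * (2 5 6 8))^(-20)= ((0 2 5 6 8))^(-20)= (8)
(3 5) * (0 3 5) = (5)(0 3) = [3, 1, 2, 0, 4, 5]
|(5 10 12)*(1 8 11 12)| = |(1 8 11 12 5 10)| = 6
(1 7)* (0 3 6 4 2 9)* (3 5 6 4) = [5, 7, 9, 4, 2, 6, 3, 1, 8, 0] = (0 5 6 3 4 2 9)(1 7)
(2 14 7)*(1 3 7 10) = (1 3 7 2 14 10) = [0, 3, 14, 7, 4, 5, 6, 2, 8, 9, 1, 11, 12, 13, 10]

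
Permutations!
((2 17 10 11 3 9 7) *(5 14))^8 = ((2 17 10 11 3 9 7)(5 14))^8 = (2 17 10 11 3 9 7)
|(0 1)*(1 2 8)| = 4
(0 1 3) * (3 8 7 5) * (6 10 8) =(0 1 6 10 8 7 5 3) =[1, 6, 2, 0, 4, 3, 10, 5, 7, 9, 8]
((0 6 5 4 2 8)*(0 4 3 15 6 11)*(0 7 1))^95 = (0 1 7 11)(2 4 8)(3 5 6 15)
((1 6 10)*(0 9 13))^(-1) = ((0 9 13)(1 6 10))^(-1) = (0 13 9)(1 10 6)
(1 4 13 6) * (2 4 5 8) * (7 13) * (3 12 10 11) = [0, 5, 4, 12, 7, 8, 1, 13, 2, 9, 11, 3, 10, 6] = (1 5 8 2 4 7 13 6)(3 12 10 11)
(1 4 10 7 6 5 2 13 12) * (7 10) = (1 4 7 6 5 2 13 12) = [0, 4, 13, 3, 7, 2, 5, 6, 8, 9, 10, 11, 1, 12]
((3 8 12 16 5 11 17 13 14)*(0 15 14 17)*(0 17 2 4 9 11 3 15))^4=(2 17 9)(3 5 16 12 8)(4 13 11)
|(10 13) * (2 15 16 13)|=5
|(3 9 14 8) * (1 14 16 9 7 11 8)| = |(1 14)(3 7 11 8)(9 16)| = 4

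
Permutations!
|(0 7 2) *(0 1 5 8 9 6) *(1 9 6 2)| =6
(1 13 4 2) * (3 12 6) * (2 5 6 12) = (1 13 4 5 6 3 2) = [0, 13, 1, 2, 5, 6, 3, 7, 8, 9, 10, 11, 12, 4]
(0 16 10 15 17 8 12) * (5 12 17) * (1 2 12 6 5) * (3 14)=(0 16 10 15 1 2 12)(3 14)(5 6)(8 17)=[16, 2, 12, 14, 4, 6, 5, 7, 17, 9, 15, 11, 0, 13, 3, 1, 10, 8]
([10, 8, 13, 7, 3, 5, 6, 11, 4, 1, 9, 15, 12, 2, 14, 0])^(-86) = [8, 7, 2, 0, 15, 5, 6, 10, 11, 3, 4, 9, 12, 13, 14, 1]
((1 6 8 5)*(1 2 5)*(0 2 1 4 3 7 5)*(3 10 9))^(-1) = (0 2)(1 5 7 3 9 10 4 8 6)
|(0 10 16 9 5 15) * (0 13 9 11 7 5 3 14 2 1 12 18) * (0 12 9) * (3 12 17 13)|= 16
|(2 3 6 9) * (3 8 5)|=6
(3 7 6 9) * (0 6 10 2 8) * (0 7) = (0 6 9 3)(2 8 7 10) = [6, 1, 8, 0, 4, 5, 9, 10, 7, 3, 2]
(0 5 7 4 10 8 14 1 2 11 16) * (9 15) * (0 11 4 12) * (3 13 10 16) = (0 5 7 12)(1 2 4 16 11 3 13 10 8 14)(9 15) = [5, 2, 4, 13, 16, 7, 6, 12, 14, 15, 8, 3, 0, 10, 1, 9, 11]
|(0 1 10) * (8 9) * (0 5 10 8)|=|(0 1 8 9)(5 10)|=4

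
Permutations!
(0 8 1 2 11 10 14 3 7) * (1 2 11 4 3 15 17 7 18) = (0 8 2 4 3 18 1 11 10 14 15 17 7) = [8, 11, 4, 18, 3, 5, 6, 0, 2, 9, 14, 10, 12, 13, 15, 17, 16, 7, 1]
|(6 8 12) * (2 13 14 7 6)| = |(2 13 14 7 6 8 12)| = 7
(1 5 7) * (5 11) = (1 11 5 7) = [0, 11, 2, 3, 4, 7, 6, 1, 8, 9, 10, 5]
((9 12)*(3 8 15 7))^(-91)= ((3 8 15 7)(9 12))^(-91)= (3 8 15 7)(9 12)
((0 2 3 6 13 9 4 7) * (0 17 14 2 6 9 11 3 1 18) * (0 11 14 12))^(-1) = ((0 6 13 14 2 1 18 11 3 9 4 7 17 12))^(-1) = (0 12 17 7 4 9 3 11 18 1 2 14 13 6)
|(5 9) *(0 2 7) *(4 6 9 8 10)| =6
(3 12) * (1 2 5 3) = (1 2 5 3 12) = [0, 2, 5, 12, 4, 3, 6, 7, 8, 9, 10, 11, 1]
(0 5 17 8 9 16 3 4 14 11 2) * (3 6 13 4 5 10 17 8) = (0 10 17 3 5 8 9 16 6 13 4 14 11 2) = [10, 1, 0, 5, 14, 8, 13, 7, 9, 16, 17, 2, 12, 4, 11, 15, 6, 3]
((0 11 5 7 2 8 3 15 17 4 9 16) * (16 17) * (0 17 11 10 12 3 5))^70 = (17)(2 5)(7 8)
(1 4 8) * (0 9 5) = (0 9 5)(1 4 8) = [9, 4, 2, 3, 8, 0, 6, 7, 1, 5]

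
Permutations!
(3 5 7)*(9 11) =[0, 1, 2, 5, 4, 7, 6, 3, 8, 11, 10, 9] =(3 5 7)(9 11)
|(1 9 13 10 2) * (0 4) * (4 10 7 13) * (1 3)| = 14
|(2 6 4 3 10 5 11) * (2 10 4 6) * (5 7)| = |(3 4)(5 11 10 7)| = 4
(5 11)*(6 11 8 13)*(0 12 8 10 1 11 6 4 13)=(0 12 8)(1 11 5 10)(4 13)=[12, 11, 2, 3, 13, 10, 6, 7, 0, 9, 1, 5, 8, 4]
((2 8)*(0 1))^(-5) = ((0 1)(2 8))^(-5) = (0 1)(2 8)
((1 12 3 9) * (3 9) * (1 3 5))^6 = (1 12 9 3 5)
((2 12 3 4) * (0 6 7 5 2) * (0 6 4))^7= ((0 4 6 7 5 2 12 3))^7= (0 3 12 2 5 7 6 4)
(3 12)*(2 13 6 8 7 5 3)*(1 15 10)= (1 15 10)(2 13 6 8 7 5 3 12)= [0, 15, 13, 12, 4, 3, 8, 5, 7, 9, 1, 11, 2, 6, 14, 10]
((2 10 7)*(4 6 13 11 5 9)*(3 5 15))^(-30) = (3 9 6 11)(4 13 15 5)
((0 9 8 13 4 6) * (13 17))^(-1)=(0 6 4 13 17 8 9)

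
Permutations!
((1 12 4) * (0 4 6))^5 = ((0 4 1 12 6))^5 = (12)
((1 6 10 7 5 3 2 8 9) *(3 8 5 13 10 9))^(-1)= (1 9 6)(2 3 8 5)(7 10 13)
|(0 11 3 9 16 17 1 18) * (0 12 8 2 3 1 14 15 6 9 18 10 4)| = 30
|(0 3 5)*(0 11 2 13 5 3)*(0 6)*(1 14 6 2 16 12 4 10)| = |(0 2 13 5 11 16 12 4 10 1 14 6)| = 12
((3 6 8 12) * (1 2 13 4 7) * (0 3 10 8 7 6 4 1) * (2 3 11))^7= (0 6 3 13 11 7 4 1 2)(8 12 10)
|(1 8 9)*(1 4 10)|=|(1 8 9 4 10)|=5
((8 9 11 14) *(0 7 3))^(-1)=((0 7 3)(8 9 11 14))^(-1)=(0 3 7)(8 14 11 9)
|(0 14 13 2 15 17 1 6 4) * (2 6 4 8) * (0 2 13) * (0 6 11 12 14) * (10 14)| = |(1 4 2 15 17)(6 8 13 11 12 10 14)| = 35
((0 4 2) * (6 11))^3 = (6 11)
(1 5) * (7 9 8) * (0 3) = [3, 5, 2, 0, 4, 1, 6, 9, 7, 8] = (0 3)(1 5)(7 9 8)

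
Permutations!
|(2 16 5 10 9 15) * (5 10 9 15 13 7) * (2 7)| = |(2 16 10 15 7 5 9 13)| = 8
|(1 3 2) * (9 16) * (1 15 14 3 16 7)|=|(1 16 9 7)(2 15 14 3)|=4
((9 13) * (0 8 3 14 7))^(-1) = (0 7 14 3 8)(9 13)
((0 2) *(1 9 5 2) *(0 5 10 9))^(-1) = (0 1)(2 5)(9 10) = ((0 1)(2 5)(9 10))^(-1)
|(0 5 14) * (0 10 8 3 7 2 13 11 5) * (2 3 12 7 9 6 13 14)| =|(2 14 10 8 12 7 3 9 6 13 11 5)| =12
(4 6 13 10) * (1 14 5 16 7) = (1 14 5 16 7)(4 6 13 10) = [0, 14, 2, 3, 6, 16, 13, 1, 8, 9, 4, 11, 12, 10, 5, 15, 7]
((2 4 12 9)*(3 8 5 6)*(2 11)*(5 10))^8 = (2 9 4 11 12)(3 5 8 6 10) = ((2 4 12 9 11)(3 8 10 5 6))^8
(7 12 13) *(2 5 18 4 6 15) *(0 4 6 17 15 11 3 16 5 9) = (0 4 17 15 2 9)(3 16 5 18 6 11)(7 12 13) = [4, 1, 9, 16, 17, 18, 11, 12, 8, 0, 10, 3, 13, 7, 14, 2, 5, 15, 6]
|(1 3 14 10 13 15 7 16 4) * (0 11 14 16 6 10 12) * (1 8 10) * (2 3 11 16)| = 26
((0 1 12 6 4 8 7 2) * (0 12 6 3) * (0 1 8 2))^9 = ((0 8 7)(1 6 4 2 12 3))^9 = (1 2)(3 4)(6 12)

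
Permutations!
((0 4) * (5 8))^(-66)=(8)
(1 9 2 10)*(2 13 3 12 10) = [0, 9, 2, 12, 4, 5, 6, 7, 8, 13, 1, 11, 10, 3] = (1 9 13 3 12 10)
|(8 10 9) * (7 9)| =4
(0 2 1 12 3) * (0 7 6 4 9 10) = (0 2 1 12 3 7 6 4 9 10) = [2, 12, 1, 7, 9, 5, 4, 6, 8, 10, 0, 11, 3]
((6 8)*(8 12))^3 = ((6 12 8))^3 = (12)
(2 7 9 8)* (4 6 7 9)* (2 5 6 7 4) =(2 9 8 5 6 4 7) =[0, 1, 9, 3, 7, 6, 4, 2, 5, 8]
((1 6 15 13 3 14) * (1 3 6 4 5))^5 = (1 5 4)(3 14)(6 13 15)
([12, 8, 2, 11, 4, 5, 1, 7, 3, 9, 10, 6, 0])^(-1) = [12, 6, 2, 8, 4, 5, 11, 7, 1, 9, 10, 3, 0]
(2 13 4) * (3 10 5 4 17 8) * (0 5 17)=(0 5 4 2 13)(3 10 17 8)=[5, 1, 13, 10, 2, 4, 6, 7, 3, 9, 17, 11, 12, 0, 14, 15, 16, 8]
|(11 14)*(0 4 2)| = 6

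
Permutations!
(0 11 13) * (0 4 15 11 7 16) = (0 7 16)(4 15 11 13) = [7, 1, 2, 3, 15, 5, 6, 16, 8, 9, 10, 13, 12, 4, 14, 11, 0]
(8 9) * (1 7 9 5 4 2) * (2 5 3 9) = (1 7 2)(3 9 8)(4 5) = [0, 7, 1, 9, 5, 4, 6, 2, 3, 8]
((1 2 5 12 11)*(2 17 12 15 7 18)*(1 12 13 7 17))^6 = (2 18 7 13 17 15 5)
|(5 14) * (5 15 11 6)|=5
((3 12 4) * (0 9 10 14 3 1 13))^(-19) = ((0 9 10 14 3 12 4 1 13))^(-19) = (0 13 1 4 12 3 14 10 9)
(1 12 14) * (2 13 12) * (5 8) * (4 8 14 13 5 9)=[0, 2, 5, 3, 8, 14, 6, 7, 9, 4, 10, 11, 13, 12, 1]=(1 2 5 14)(4 8 9)(12 13)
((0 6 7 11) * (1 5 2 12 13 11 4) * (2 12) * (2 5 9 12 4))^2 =(0 7 5 1 12 11 6 2 4 9 13)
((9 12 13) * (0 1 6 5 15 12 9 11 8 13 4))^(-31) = ((0 1 6 5 15 12 4)(8 13 11))^(-31) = (0 15 1 12 6 4 5)(8 11 13)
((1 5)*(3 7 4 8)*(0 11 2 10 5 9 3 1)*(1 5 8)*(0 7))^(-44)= (11)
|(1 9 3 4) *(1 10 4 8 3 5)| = 6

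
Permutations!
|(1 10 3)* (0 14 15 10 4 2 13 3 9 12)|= |(0 14 15 10 9 12)(1 4 2 13 3)|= 30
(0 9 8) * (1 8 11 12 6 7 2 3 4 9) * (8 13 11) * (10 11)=(0 1 13 10 11 12 6 7 2 3 4 9 8)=[1, 13, 3, 4, 9, 5, 7, 2, 0, 8, 11, 12, 6, 10]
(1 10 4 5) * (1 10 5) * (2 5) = (1 2 5 10 4) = [0, 2, 5, 3, 1, 10, 6, 7, 8, 9, 4]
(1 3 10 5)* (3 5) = (1 5)(3 10) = [0, 5, 2, 10, 4, 1, 6, 7, 8, 9, 3]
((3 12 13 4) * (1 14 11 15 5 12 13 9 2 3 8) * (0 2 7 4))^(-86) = (0 3)(1 5 4 11 9)(2 13)(7 14 12 8 15)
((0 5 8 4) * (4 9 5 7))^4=((0 7 4)(5 8 9))^4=(0 7 4)(5 8 9)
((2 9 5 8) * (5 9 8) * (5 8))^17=((9)(2 5 8))^17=(9)(2 8 5)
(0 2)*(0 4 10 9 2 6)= [6, 1, 4, 3, 10, 5, 0, 7, 8, 2, 9]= (0 6)(2 4 10 9)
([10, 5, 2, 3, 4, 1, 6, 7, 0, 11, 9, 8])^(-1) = (0 8 11 9 10)(1 5)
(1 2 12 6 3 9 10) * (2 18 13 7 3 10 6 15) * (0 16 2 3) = (0 16 2 12 15 3 9 6 10 1 18 13 7) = [16, 18, 12, 9, 4, 5, 10, 0, 8, 6, 1, 11, 15, 7, 14, 3, 2, 17, 13]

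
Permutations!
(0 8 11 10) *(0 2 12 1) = [8, 0, 12, 3, 4, 5, 6, 7, 11, 9, 2, 10, 1] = (0 8 11 10 2 12 1)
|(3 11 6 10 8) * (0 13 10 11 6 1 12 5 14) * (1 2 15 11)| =30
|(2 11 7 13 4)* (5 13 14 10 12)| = 9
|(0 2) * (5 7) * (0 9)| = 6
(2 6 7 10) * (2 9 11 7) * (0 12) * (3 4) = (0 12)(2 6)(3 4)(7 10 9 11) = [12, 1, 6, 4, 3, 5, 2, 10, 8, 11, 9, 7, 0]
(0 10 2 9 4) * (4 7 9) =[10, 1, 4, 3, 0, 5, 6, 9, 8, 7, 2] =(0 10 2 4)(7 9)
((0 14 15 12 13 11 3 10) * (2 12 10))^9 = (0 14 15 10)(2 3 11 13 12)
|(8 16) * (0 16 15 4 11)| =|(0 16 8 15 4 11)| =6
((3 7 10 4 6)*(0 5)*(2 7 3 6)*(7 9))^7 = ((0 5)(2 9 7 10 4))^7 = (0 5)(2 7 4 9 10)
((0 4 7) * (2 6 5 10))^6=(2 5)(6 10)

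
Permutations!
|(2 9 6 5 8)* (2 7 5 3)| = |(2 9 6 3)(5 8 7)| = 12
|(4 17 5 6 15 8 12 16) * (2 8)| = 9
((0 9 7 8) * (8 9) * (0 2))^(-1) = ((0 8 2)(7 9))^(-1) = (0 2 8)(7 9)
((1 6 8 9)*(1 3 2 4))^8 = (1 6 8 9 3 2 4)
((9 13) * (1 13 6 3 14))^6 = (14)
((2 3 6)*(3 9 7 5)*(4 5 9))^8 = (9)(2 3 4 6 5)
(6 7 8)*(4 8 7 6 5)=(4 8 5)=[0, 1, 2, 3, 8, 4, 6, 7, 5]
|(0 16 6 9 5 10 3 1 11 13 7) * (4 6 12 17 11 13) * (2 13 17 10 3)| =56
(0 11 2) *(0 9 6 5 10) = (0 11 2 9 6 5 10) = [11, 1, 9, 3, 4, 10, 5, 7, 8, 6, 0, 2]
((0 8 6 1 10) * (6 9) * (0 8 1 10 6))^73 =(0 1 6 10 8 9)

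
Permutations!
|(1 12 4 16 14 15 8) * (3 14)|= 8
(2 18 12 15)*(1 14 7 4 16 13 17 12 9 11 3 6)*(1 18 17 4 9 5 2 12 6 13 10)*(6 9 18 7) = (1 14 6 7 18 5 2 17 9 11 3 13 4 16 10)(12 15) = [0, 14, 17, 13, 16, 2, 7, 18, 8, 11, 1, 3, 15, 4, 6, 12, 10, 9, 5]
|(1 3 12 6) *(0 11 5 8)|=|(0 11 5 8)(1 3 12 6)|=4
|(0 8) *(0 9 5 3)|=|(0 8 9 5 3)|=5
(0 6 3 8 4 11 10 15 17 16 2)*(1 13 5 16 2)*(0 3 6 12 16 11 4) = (0 12 16 1 13 5 11 10 15 17 2 3 8) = [12, 13, 3, 8, 4, 11, 6, 7, 0, 9, 15, 10, 16, 5, 14, 17, 1, 2]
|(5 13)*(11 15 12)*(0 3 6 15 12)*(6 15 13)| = |(0 3 15)(5 6 13)(11 12)| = 6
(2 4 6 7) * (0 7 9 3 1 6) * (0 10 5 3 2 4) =(0 7 4 10 5 3 1 6 9 2) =[7, 6, 0, 1, 10, 3, 9, 4, 8, 2, 5]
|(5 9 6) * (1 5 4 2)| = 6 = |(1 5 9 6 4 2)|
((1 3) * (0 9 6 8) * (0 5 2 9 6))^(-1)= ((0 6 8 5 2 9)(1 3))^(-1)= (0 9 2 5 8 6)(1 3)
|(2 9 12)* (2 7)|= 4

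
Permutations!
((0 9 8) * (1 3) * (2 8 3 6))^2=(0 3 6 8 9 1 2)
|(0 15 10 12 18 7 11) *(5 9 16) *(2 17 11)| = 9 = |(0 15 10 12 18 7 2 17 11)(5 9 16)|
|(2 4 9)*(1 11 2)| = 5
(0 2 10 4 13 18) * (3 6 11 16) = (0 2 10 4 13 18)(3 6 11 16) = [2, 1, 10, 6, 13, 5, 11, 7, 8, 9, 4, 16, 12, 18, 14, 15, 3, 17, 0]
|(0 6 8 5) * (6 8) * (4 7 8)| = 5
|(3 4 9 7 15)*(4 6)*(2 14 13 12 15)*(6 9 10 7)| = 11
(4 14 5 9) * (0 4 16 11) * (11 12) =[4, 1, 2, 3, 14, 9, 6, 7, 8, 16, 10, 0, 11, 13, 5, 15, 12] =(0 4 14 5 9 16 12 11)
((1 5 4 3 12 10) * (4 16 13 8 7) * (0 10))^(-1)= (0 12 3 4 7 8 13 16 5 1 10)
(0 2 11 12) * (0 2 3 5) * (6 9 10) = (0 3 5)(2 11 12)(6 9 10) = [3, 1, 11, 5, 4, 0, 9, 7, 8, 10, 6, 12, 2]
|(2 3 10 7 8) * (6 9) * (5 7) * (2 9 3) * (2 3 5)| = 15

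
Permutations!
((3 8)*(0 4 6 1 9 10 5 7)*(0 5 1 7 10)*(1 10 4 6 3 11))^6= ((0 6 7 5 4 3 8 11 1 9))^6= (0 8 7 1 4)(3 6 11 5 9)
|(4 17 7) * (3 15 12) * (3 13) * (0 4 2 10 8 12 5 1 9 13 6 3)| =15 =|(0 4 17 7 2 10 8 12 6 3 15 5 1 9 13)|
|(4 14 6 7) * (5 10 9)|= 12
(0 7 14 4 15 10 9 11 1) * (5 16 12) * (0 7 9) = [9, 7, 2, 3, 15, 16, 6, 14, 8, 11, 0, 1, 5, 13, 4, 10, 12] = (0 9 11 1 7 14 4 15 10)(5 16 12)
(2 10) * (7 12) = (2 10)(7 12) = [0, 1, 10, 3, 4, 5, 6, 12, 8, 9, 2, 11, 7]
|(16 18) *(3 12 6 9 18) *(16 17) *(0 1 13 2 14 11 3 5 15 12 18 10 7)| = 17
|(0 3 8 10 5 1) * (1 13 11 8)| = |(0 3 1)(5 13 11 8 10)| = 15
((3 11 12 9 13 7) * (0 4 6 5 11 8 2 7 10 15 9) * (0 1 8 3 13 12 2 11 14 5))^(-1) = ((0 4 6)(1 8 11 2 7 13 10 15 9 12)(5 14))^(-1) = (0 6 4)(1 12 9 15 10 13 7 2 11 8)(5 14)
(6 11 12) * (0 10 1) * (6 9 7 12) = [10, 0, 2, 3, 4, 5, 11, 12, 8, 7, 1, 6, 9] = (0 10 1)(6 11)(7 12 9)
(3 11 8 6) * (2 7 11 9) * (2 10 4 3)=(2 7 11 8 6)(3 9 10 4)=[0, 1, 7, 9, 3, 5, 2, 11, 6, 10, 4, 8]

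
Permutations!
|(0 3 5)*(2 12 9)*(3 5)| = |(0 5)(2 12 9)| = 6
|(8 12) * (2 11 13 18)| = |(2 11 13 18)(8 12)| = 4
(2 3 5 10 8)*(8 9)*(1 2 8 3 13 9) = [0, 2, 13, 5, 4, 10, 6, 7, 8, 3, 1, 11, 12, 9] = (1 2 13 9 3 5 10)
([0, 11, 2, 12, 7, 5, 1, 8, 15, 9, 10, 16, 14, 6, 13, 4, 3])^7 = [0, 6, 2, 16, 15, 5, 13, 4, 7, 9, 10, 1, 3, 14, 12, 8, 11]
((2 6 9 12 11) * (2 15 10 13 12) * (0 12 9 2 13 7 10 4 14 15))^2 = ((0 12 11)(2 6)(4 14 15)(7 10)(9 13))^2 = (0 11 12)(4 15 14)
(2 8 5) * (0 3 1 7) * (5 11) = (0 3 1 7)(2 8 11 5) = [3, 7, 8, 1, 4, 2, 6, 0, 11, 9, 10, 5]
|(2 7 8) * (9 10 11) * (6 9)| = |(2 7 8)(6 9 10 11)| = 12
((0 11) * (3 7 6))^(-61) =(0 11)(3 6 7)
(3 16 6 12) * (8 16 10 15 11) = (3 10 15 11 8 16 6 12) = [0, 1, 2, 10, 4, 5, 12, 7, 16, 9, 15, 8, 3, 13, 14, 11, 6]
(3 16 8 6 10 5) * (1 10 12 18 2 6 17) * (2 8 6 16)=(1 10 5 3 2 16 6 12 18 8 17)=[0, 10, 16, 2, 4, 3, 12, 7, 17, 9, 5, 11, 18, 13, 14, 15, 6, 1, 8]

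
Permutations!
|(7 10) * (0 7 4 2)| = 5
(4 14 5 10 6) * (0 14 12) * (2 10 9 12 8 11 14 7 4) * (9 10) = (0 7 4 8 11 14 5 10 6 2 9 12) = [7, 1, 9, 3, 8, 10, 2, 4, 11, 12, 6, 14, 0, 13, 5]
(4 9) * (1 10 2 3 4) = [0, 10, 3, 4, 9, 5, 6, 7, 8, 1, 2] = (1 10 2 3 4 9)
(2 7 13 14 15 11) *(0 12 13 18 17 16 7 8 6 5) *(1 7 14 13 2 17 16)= (0 12 2 8 6 5)(1 7 18 16 14 15 11 17)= [12, 7, 8, 3, 4, 0, 5, 18, 6, 9, 10, 17, 2, 13, 15, 11, 14, 1, 16]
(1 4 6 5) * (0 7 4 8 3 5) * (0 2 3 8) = (8)(0 7 4 6 2 3 5 1) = [7, 0, 3, 5, 6, 1, 2, 4, 8]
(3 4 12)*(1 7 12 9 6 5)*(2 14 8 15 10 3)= (1 7 12 2 14 8 15 10 3 4 9 6 5)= [0, 7, 14, 4, 9, 1, 5, 12, 15, 6, 3, 11, 2, 13, 8, 10]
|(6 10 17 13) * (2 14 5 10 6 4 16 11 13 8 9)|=|(2 14 5 10 17 8 9)(4 16 11 13)|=28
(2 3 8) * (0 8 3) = (0 8 2) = [8, 1, 0, 3, 4, 5, 6, 7, 2]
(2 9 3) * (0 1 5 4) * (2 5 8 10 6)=(0 1 8 10 6 2 9 3 5 4)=[1, 8, 9, 5, 0, 4, 2, 7, 10, 3, 6]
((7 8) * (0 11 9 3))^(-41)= ((0 11 9 3)(7 8))^(-41)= (0 3 9 11)(7 8)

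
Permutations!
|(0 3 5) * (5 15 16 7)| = |(0 3 15 16 7 5)| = 6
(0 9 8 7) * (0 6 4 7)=[9, 1, 2, 3, 7, 5, 4, 6, 0, 8]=(0 9 8)(4 7 6)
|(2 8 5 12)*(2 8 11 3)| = |(2 11 3)(5 12 8)| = 3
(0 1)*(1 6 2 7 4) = (0 6 2 7 4 1) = [6, 0, 7, 3, 1, 5, 2, 4]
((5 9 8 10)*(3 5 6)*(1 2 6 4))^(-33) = ((1 2 6 3 5 9 8 10 4))^(-33) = (1 3 8)(2 5 10)(4 6 9)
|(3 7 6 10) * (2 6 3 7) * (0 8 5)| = 15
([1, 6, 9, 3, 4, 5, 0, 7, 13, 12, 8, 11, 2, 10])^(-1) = (0 6 1)(2 12 9)(8 10 13)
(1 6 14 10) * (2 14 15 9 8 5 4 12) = (1 6 15 9 8 5 4 12 2 14 10) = [0, 6, 14, 3, 12, 4, 15, 7, 5, 8, 1, 11, 2, 13, 10, 9]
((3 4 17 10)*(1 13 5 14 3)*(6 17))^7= ((1 13 5 14 3 4 6 17 10))^7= (1 17 4 14 13 10 6 3 5)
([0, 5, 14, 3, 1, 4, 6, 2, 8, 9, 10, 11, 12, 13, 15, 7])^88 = (15)(1 5 4)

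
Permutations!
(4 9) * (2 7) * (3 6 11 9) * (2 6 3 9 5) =(2 7 6 11 5)(4 9) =[0, 1, 7, 3, 9, 2, 11, 6, 8, 4, 10, 5]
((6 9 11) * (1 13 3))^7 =((1 13 3)(6 9 11))^7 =(1 13 3)(6 9 11)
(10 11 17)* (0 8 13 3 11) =(0 8 13 3 11 17 10) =[8, 1, 2, 11, 4, 5, 6, 7, 13, 9, 0, 17, 12, 3, 14, 15, 16, 10]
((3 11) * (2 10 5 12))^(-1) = ((2 10 5 12)(3 11))^(-1) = (2 12 5 10)(3 11)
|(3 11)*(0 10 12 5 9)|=10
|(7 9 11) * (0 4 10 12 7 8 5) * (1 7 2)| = |(0 4 10 12 2 1 7 9 11 8 5)| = 11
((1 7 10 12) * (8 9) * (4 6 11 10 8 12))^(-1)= (1 12 9 8 7)(4 10 11 6)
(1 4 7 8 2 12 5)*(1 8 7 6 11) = (1 4 6 11)(2 12 5 8) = [0, 4, 12, 3, 6, 8, 11, 7, 2, 9, 10, 1, 5]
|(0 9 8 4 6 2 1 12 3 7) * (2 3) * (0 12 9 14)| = |(0 14)(1 9 8 4 6 3 7 12 2)| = 18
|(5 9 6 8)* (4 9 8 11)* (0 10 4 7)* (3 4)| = 8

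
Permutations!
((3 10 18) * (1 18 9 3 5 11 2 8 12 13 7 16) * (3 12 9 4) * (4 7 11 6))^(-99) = (18)(2 12)(8 13)(9 11)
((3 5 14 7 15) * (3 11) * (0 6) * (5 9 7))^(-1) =(0 6)(3 11 15 7 9)(5 14)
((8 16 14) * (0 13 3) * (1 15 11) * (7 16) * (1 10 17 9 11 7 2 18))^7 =(0 13 3)(1 18 2 8 14 16 7 15)(9 17 10 11)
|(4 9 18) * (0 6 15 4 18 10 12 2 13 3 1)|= 11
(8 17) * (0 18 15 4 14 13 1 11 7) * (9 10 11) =(0 18 15 4 14 13 1 9 10 11 7)(8 17) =[18, 9, 2, 3, 14, 5, 6, 0, 17, 10, 11, 7, 12, 1, 13, 4, 16, 8, 15]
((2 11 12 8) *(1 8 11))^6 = (12)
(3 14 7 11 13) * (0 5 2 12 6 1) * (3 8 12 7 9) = (0 5 2 7 11 13 8 12 6 1)(3 14 9) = [5, 0, 7, 14, 4, 2, 1, 11, 12, 3, 10, 13, 6, 8, 9]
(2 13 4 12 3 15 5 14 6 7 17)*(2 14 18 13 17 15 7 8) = (2 17 14 6 8)(3 7 15 5 18 13 4 12) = [0, 1, 17, 7, 12, 18, 8, 15, 2, 9, 10, 11, 3, 4, 6, 5, 16, 14, 13]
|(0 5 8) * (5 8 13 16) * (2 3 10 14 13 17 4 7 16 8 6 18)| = 45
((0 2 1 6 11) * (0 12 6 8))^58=((0 2 1 8)(6 11 12))^58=(0 1)(2 8)(6 11 12)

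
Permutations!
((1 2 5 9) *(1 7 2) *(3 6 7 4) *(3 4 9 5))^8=(9)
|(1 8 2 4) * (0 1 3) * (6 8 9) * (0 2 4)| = 8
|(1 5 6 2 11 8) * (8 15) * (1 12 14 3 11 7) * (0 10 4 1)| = 24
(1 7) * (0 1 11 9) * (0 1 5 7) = (0 5 7 11 9 1) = [5, 0, 2, 3, 4, 7, 6, 11, 8, 1, 10, 9]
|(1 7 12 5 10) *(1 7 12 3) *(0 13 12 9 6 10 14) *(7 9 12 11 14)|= |(0 13 11 14)(1 12 5 7 3)(6 10 9)|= 60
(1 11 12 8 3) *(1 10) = (1 11 12 8 3 10) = [0, 11, 2, 10, 4, 5, 6, 7, 3, 9, 1, 12, 8]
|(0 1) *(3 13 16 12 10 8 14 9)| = |(0 1)(3 13 16 12 10 8 14 9)| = 8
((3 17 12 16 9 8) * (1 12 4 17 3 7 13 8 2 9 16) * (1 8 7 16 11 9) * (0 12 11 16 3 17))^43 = (0 12 8 3 17 4)(1 2 9 11)(7 13)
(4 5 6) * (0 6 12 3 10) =(0 6 4 5 12 3 10) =[6, 1, 2, 10, 5, 12, 4, 7, 8, 9, 0, 11, 3]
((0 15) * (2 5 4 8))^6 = ((0 15)(2 5 4 8))^6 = (15)(2 4)(5 8)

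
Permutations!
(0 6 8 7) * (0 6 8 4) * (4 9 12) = [8, 1, 2, 3, 0, 5, 9, 6, 7, 12, 10, 11, 4] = (0 8 7 6 9 12 4)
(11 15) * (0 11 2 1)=(0 11 15 2 1)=[11, 0, 1, 3, 4, 5, 6, 7, 8, 9, 10, 15, 12, 13, 14, 2]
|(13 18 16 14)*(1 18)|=5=|(1 18 16 14 13)|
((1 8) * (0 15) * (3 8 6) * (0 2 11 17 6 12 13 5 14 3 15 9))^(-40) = (17)(1 13 14 8 12 5 3)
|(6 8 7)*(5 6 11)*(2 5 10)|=|(2 5 6 8 7 11 10)|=7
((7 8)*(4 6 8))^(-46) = (4 8)(6 7) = ((4 6 8 7))^(-46)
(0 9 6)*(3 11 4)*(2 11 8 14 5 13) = (0 9 6)(2 11 4 3 8 14 5 13) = [9, 1, 11, 8, 3, 13, 0, 7, 14, 6, 10, 4, 12, 2, 5]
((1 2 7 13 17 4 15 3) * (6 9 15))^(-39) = (1 2 7 13 17 4 6 9 15 3)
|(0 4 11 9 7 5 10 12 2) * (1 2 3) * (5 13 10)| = |(0 4 11 9 7 13 10 12 3 1 2)| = 11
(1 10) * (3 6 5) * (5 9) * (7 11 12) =(1 10)(3 6 9 5)(7 11 12) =[0, 10, 2, 6, 4, 3, 9, 11, 8, 5, 1, 12, 7]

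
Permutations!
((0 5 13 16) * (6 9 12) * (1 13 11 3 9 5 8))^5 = (16)(3 11 5 6 12 9)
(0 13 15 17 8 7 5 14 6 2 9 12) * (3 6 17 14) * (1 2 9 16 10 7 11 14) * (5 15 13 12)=(0 12)(1 2 16 10 7 15)(3 6 9 5)(8 11 14 17)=[12, 2, 16, 6, 4, 3, 9, 15, 11, 5, 7, 14, 0, 13, 17, 1, 10, 8]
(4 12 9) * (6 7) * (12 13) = (4 13 12 9)(6 7) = [0, 1, 2, 3, 13, 5, 7, 6, 8, 4, 10, 11, 9, 12]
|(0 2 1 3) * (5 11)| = |(0 2 1 3)(5 11)| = 4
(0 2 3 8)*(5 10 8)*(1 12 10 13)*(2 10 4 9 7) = (0 10 8)(1 12 4 9 7 2 3 5 13) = [10, 12, 3, 5, 9, 13, 6, 2, 0, 7, 8, 11, 4, 1]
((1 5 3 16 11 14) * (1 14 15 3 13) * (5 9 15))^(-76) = (1 16)(3 13)(5 15)(9 11)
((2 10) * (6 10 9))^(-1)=(2 10 6 9)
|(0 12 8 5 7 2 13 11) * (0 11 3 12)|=|(2 13 3 12 8 5 7)|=7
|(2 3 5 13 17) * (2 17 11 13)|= 6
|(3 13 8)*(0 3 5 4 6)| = |(0 3 13 8 5 4 6)| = 7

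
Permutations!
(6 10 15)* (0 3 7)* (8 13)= (0 3 7)(6 10 15)(8 13)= [3, 1, 2, 7, 4, 5, 10, 0, 13, 9, 15, 11, 12, 8, 14, 6]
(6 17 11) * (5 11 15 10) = (5 11 6 17 15 10) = [0, 1, 2, 3, 4, 11, 17, 7, 8, 9, 5, 6, 12, 13, 14, 10, 16, 15]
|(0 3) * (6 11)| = |(0 3)(6 11)| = 2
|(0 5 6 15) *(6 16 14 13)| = 7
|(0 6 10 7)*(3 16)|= 4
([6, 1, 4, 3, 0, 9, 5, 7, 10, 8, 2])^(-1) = [4, 1, 10, 3, 2, 6, 0, 7, 9, 5, 8]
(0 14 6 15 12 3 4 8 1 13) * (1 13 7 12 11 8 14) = [1, 7, 2, 4, 14, 5, 15, 12, 13, 9, 10, 8, 3, 0, 6, 11] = (0 1 7 12 3 4 14 6 15 11 8 13)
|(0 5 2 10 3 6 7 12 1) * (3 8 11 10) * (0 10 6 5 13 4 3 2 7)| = 12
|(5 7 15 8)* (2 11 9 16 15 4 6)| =10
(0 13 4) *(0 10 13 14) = (0 14)(4 10 13) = [14, 1, 2, 3, 10, 5, 6, 7, 8, 9, 13, 11, 12, 4, 0]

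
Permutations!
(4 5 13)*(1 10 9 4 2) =(1 10 9 4 5 13 2) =[0, 10, 1, 3, 5, 13, 6, 7, 8, 4, 9, 11, 12, 2]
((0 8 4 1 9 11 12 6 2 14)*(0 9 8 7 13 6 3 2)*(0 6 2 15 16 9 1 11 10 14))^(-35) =(0 7 13 2)(1 10 16 3 11 8 14 9 15 12 4) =((0 7 13 2)(1 8 4 11 12 3 15 16 9 10 14))^(-35)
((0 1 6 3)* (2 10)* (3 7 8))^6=((0 1 6 7 8 3)(2 10))^6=(10)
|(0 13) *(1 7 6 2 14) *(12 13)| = 15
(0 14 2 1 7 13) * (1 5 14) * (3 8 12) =(0 1 7 13)(2 5 14)(3 8 12) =[1, 7, 5, 8, 4, 14, 6, 13, 12, 9, 10, 11, 3, 0, 2]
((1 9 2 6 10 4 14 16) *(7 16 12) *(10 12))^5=(1 7 6 9 16 12 2)(4 10 14)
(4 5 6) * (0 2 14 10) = (0 2 14 10)(4 5 6) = [2, 1, 14, 3, 5, 6, 4, 7, 8, 9, 0, 11, 12, 13, 10]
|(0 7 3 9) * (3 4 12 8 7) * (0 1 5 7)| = |(0 3 9 1 5 7 4 12 8)| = 9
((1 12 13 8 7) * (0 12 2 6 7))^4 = (13)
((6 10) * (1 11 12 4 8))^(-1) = ((1 11 12 4 8)(6 10))^(-1) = (1 8 4 12 11)(6 10)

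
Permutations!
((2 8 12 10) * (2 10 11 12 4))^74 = (12)(2 4 8)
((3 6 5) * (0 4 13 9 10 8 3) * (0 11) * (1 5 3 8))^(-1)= ((0 4 13 9 10 1 5 11)(3 6))^(-1)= (0 11 5 1 10 9 13 4)(3 6)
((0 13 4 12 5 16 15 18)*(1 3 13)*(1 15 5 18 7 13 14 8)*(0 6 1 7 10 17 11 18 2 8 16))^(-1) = (0 5 16 14 3 1 6 18 11 17 10 15)(2 12 4 13 7 8)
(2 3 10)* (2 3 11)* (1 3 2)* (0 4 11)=(0 4 11 1 3 10 2)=[4, 3, 0, 10, 11, 5, 6, 7, 8, 9, 2, 1]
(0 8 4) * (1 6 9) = (0 8 4)(1 6 9) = [8, 6, 2, 3, 0, 5, 9, 7, 4, 1]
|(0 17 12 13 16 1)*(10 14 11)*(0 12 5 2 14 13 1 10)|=|(0 17 5 2 14 11)(1 12)(10 13 16)|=6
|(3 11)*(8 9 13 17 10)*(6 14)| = |(3 11)(6 14)(8 9 13 17 10)| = 10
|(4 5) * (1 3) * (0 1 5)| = 5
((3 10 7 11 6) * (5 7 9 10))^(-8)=(3 7 6 5 11)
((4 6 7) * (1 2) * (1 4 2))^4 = ((2 4 6 7))^4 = (7)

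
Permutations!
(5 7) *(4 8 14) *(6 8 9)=[0, 1, 2, 3, 9, 7, 8, 5, 14, 6, 10, 11, 12, 13, 4]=(4 9 6 8 14)(5 7)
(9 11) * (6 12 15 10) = (6 12 15 10)(9 11) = [0, 1, 2, 3, 4, 5, 12, 7, 8, 11, 6, 9, 15, 13, 14, 10]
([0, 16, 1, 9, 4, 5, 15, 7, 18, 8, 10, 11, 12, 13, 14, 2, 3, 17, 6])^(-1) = [0, 2, 15, 16, 4, 5, 18, 7, 9, 3, 10, 11, 12, 13, 14, 6, 1, 17, 8]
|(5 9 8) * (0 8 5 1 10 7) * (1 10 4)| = 4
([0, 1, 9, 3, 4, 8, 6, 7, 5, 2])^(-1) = [0, 1, 9, 3, 4, 8, 6, 7, 5, 2]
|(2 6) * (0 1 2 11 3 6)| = |(0 1 2)(3 6 11)| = 3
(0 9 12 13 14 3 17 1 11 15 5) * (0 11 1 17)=(17)(0 9 12 13 14 3)(5 11 15)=[9, 1, 2, 0, 4, 11, 6, 7, 8, 12, 10, 15, 13, 14, 3, 5, 16, 17]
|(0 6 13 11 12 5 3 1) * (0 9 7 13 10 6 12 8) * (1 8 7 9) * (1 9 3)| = |(0 12 5 1 9 3 8)(6 10)(7 13 11)| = 42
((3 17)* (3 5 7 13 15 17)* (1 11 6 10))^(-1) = (1 10 6 11)(5 17 15 13 7)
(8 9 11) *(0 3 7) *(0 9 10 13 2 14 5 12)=(0 3 7 9 11 8 10 13 2 14 5 12)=[3, 1, 14, 7, 4, 12, 6, 9, 10, 11, 13, 8, 0, 2, 5]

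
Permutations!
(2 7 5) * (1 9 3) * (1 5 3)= [0, 9, 7, 5, 4, 2, 6, 3, 8, 1]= (1 9)(2 7 3 5)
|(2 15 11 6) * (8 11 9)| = |(2 15 9 8 11 6)| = 6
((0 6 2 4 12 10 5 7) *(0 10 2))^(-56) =(2 4 12)(5 7 10) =((0 6)(2 4 12)(5 7 10))^(-56)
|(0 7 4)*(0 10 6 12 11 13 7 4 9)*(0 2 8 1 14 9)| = |(0 4 10 6 12 11 13 7)(1 14 9 2 8)| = 40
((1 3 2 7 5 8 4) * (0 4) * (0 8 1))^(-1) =((8)(0 4)(1 3 2 7 5))^(-1) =(8)(0 4)(1 5 7 2 3)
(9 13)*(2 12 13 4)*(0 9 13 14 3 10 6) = [9, 1, 12, 10, 2, 5, 0, 7, 8, 4, 6, 11, 14, 13, 3] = (0 9 4 2 12 14 3 10 6)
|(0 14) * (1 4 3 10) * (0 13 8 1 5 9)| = |(0 14 13 8 1 4 3 10 5 9)| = 10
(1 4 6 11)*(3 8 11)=(1 4 6 3 8 11)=[0, 4, 2, 8, 6, 5, 3, 7, 11, 9, 10, 1]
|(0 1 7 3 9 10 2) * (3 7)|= 6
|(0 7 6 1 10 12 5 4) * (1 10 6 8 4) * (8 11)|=5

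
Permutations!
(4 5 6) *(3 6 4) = (3 6)(4 5) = [0, 1, 2, 6, 5, 4, 3]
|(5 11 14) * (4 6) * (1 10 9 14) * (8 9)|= |(1 10 8 9 14 5 11)(4 6)|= 14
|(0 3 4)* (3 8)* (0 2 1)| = 6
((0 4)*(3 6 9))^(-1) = ((0 4)(3 6 9))^(-1) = (0 4)(3 9 6)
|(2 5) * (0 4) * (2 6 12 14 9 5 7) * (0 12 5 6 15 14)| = |(0 4 12)(2 7)(5 15 14 9 6)| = 30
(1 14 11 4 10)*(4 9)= (1 14 11 9 4 10)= [0, 14, 2, 3, 10, 5, 6, 7, 8, 4, 1, 9, 12, 13, 11]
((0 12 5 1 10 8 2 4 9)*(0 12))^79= ((1 10 8 2 4 9 12 5))^79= (1 5 12 9 4 2 8 10)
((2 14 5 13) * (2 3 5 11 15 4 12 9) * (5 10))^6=((2 14 11 15 4 12 9)(3 10 5 13))^6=(2 9 12 4 15 11 14)(3 5)(10 13)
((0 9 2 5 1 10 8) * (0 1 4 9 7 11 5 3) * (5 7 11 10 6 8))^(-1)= (0 3 2 9 4 5 10 7 11)(1 8 6)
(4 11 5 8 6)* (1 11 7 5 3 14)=(1 11 3 14)(4 7 5 8 6)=[0, 11, 2, 14, 7, 8, 4, 5, 6, 9, 10, 3, 12, 13, 1]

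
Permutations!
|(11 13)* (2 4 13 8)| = |(2 4 13 11 8)| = 5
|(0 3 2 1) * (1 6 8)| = 6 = |(0 3 2 6 8 1)|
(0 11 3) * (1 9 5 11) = (0 1 9 5 11 3) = [1, 9, 2, 0, 4, 11, 6, 7, 8, 5, 10, 3]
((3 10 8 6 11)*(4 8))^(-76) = (3 4 6)(8 11 10)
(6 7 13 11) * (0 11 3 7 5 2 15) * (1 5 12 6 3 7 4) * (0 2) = (0 11 3 4 1 5)(2 15)(6 12)(7 13) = [11, 5, 15, 4, 1, 0, 12, 13, 8, 9, 10, 3, 6, 7, 14, 2]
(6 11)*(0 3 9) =(0 3 9)(6 11) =[3, 1, 2, 9, 4, 5, 11, 7, 8, 0, 10, 6]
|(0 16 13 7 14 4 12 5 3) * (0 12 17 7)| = 12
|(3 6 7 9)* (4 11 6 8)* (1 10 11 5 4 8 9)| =10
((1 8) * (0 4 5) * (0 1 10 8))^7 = ((0 4 5 1)(8 10))^7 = (0 1 5 4)(8 10)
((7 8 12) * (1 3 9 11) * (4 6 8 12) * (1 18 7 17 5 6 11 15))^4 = (4 12 8 7 6 18 5 11 17)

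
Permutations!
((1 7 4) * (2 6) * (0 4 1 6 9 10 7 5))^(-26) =(0 4 6 2 9 10 7 1 5)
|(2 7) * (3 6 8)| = |(2 7)(3 6 8)| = 6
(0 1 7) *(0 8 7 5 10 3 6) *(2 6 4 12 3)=(0 1 5 10 2 6)(3 4 12)(7 8)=[1, 5, 6, 4, 12, 10, 0, 8, 7, 9, 2, 11, 3]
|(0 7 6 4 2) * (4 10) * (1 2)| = |(0 7 6 10 4 1 2)| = 7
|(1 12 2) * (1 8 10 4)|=|(1 12 2 8 10 4)|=6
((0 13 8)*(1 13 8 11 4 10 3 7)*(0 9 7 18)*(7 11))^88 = (18)(1 13 7)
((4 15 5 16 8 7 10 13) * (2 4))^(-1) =((2 4 15 5 16 8 7 10 13))^(-1) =(2 13 10 7 8 16 5 15 4)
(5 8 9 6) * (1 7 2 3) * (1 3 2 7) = (5 8 9 6) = [0, 1, 2, 3, 4, 8, 5, 7, 9, 6]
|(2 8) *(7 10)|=2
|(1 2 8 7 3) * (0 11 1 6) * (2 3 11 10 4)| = 10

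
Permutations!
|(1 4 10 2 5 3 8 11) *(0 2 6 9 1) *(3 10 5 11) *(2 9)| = 18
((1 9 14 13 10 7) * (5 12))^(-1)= (1 7 10 13 14 9)(5 12)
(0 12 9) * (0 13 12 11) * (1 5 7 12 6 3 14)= (0 11)(1 5 7 12 9 13 6 3 14)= [11, 5, 2, 14, 4, 7, 3, 12, 8, 13, 10, 0, 9, 6, 1]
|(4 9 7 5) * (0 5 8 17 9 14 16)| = |(0 5 4 14 16)(7 8 17 9)| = 20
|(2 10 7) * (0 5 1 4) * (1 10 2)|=6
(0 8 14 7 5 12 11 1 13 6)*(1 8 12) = [12, 13, 2, 3, 4, 1, 0, 5, 14, 9, 10, 8, 11, 6, 7] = (0 12 11 8 14 7 5 1 13 6)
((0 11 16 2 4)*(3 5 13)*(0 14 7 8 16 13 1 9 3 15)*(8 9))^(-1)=(0 15 13 11)(1 5 3 9 7 14 4 2 16 8)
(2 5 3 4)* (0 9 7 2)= (0 9 7 2 5 3 4)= [9, 1, 5, 4, 0, 3, 6, 2, 8, 7]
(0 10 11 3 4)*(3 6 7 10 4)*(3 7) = (0 4)(3 7 10 11 6) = [4, 1, 2, 7, 0, 5, 3, 10, 8, 9, 11, 6]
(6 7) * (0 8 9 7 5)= (0 8 9 7 6 5)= [8, 1, 2, 3, 4, 0, 5, 6, 9, 7]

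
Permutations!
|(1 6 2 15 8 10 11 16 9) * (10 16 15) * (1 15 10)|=12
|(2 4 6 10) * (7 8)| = 4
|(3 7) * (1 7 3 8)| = 3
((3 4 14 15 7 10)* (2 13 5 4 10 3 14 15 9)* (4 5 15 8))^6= (2 14 3 15)(7 13 9 10)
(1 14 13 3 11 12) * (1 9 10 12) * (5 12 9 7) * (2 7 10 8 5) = (1 14 13 3 11)(2 7)(5 12 10 9 8) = [0, 14, 7, 11, 4, 12, 6, 2, 5, 8, 9, 1, 10, 3, 13]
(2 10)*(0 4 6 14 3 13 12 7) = [4, 1, 10, 13, 6, 5, 14, 0, 8, 9, 2, 11, 7, 12, 3] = (0 4 6 14 3 13 12 7)(2 10)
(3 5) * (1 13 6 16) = (1 13 6 16)(3 5) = [0, 13, 2, 5, 4, 3, 16, 7, 8, 9, 10, 11, 12, 6, 14, 15, 1]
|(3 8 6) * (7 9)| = 6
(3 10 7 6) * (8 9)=(3 10 7 6)(8 9)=[0, 1, 2, 10, 4, 5, 3, 6, 9, 8, 7]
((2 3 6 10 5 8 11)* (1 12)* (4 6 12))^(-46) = ((1 4 6 10 5 8 11 2 3 12))^(-46) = (1 5 3 6 11)(2 4 8 12 10)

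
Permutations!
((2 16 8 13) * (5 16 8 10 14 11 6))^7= (2 8 13)(5 16 10 14 11 6)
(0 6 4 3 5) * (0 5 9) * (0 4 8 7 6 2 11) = [2, 1, 11, 9, 3, 5, 8, 6, 7, 4, 10, 0] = (0 2 11)(3 9 4)(6 8 7)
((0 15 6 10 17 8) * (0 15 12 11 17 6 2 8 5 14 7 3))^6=((0 12 11 17 5 14 7 3)(2 8 15)(6 10))^6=(0 7 5 11)(3 14 17 12)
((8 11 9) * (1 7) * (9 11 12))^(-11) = ((1 7)(8 12 9))^(-11) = (1 7)(8 12 9)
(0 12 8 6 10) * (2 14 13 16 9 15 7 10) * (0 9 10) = (0 12 8 6 2 14 13 16 10 9 15 7) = [12, 1, 14, 3, 4, 5, 2, 0, 6, 15, 9, 11, 8, 16, 13, 7, 10]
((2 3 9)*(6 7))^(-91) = ((2 3 9)(6 7))^(-91) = (2 9 3)(6 7)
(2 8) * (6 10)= (2 8)(6 10)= [0, 1, 8, 3, 4, 5, 10, 7, 2, 9, 6]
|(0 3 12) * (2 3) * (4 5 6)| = 12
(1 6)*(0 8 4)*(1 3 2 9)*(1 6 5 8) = (0 1 5 8 4)(2 9 6 3) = [1, 5, 9, 2, 0, 8, 3, 7, 4, 6]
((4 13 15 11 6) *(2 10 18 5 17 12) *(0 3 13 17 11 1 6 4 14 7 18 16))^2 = ((0 3 13 15 1 6 14 7 18 5 11 4 17 12 2 10 16))^2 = (0 13 1 14 18 11 17 2 16 3 15 6 7 5 4 12 10)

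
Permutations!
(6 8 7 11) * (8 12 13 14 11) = [0, 1, 2, 3, 4, 5, 12, 8, 7, 9, 10, 6, 13, 14, 11] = (6 12 13 14 11)(7 8)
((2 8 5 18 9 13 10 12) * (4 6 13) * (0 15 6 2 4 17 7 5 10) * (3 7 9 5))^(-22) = ((0 15 6 13)(2 8 10 12 4)(3 7)(5 18)(9 17))^(-22) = (18)(0 6)(2 12 8 4 10)(13 15)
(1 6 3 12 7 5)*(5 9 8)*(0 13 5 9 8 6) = (0 13 5 1)(3 12 7 8 9 6) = [13, 0, 2, 12, 4, 1, 3, 8, 9, 6, 10, 11, 7, 5]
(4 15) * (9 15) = [0, 1, 2, 3, 9, 5, 6, 7, 8, 15, 10, 11, 12, 13, 14, 4] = (4 9 15)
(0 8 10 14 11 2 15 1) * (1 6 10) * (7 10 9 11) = (0 8 1)(2 15 6 9 11)(7 10 14) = [8, 0, 15, 3, 4, 5, 9, 10, 1, 11, 14, 2, 12, 13, 7, 6]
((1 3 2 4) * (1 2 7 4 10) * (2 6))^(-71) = (1 10 2 6 4 7 3)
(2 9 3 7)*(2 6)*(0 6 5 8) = (0 6 2 9 3 7 5 8) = [6, 1, 9, 7, 4, 8, 2, 5, 0, 3]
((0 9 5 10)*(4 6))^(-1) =((0 9 5 10)(4 6))^(-1) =(0 10 5 9)(4 6)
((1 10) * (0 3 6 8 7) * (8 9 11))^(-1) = ((0 3 6 9 11 8 7)(1 10))^(-1) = (0 7 8 11 9 6 3)(1 10)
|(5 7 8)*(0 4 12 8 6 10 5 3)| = |(0 4 12 8 3)(5 7 6 10)| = 20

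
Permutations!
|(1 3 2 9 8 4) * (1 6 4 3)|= |(2 9 8 3)(4 6)|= 4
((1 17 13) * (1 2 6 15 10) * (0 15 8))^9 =((0 15 10 1 17 13 2 6 8))^9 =(17)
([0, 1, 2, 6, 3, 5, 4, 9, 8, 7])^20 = [0, 1, 2, 4, 6, 5, 3, 7, 8, 9]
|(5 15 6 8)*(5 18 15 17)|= 4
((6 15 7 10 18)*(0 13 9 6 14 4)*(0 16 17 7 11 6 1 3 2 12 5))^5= (0 2 9 5 3 13 12 1)(4 18 7 16 14 10 17)(6 11 15)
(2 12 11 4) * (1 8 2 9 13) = (1 8 2 12 11 4 9 13) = [0, 8, 12, 3, 9, 5, 6, 7, 2, 13, 10, 4, 11, 1]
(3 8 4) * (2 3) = [0, 1, 3, 8, 2, 5, 6, 7, 4] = (2 3 8 4)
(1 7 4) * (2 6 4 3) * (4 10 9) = (1 7 3 2 6 10 9 4) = [0, 7, 6, 2, 1, 5, 10, 3, 8, 4, 9]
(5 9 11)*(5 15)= (5 9 11 15)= [0, 1, 2, 3, 4, 9, 6, 7, 8, 11, 10, 15, 12, 13, 14, 5]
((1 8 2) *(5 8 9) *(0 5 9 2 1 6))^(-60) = (9)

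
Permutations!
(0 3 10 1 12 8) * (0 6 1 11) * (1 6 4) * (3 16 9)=(0 16 9 3 10 11)(1 12 8 4)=[16, 12, 2, 10, 1, 5, 6, 7, 4, 3, 11, 0, 8, 13, 14, 15, 9]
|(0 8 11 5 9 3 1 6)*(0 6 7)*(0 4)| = |(0 8 11 5 9 3 1 7 4)| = 9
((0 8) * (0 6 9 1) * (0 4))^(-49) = (0 4 1 9 6 8)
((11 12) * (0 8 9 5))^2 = ((0 8 9 5)(11 12))^2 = (12)(0 9)(5 8)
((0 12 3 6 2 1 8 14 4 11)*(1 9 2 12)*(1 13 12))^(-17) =(0 3 8 11 12 1 4 13 6 14)(2 9)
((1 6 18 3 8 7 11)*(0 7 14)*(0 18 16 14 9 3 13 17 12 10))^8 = (0 13 6)(1 10 18)(3 9 8)(7 17 16)(11 12 14)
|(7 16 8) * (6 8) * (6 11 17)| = |(6 8 7 16 11 17)| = 6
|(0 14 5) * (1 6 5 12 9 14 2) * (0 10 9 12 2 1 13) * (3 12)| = 18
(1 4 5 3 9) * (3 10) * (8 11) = [0, 4, 2, 9, 5, 10, 6, 7, 11, 1, 3, 8] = (1 4 5 10 3 9)(8 11)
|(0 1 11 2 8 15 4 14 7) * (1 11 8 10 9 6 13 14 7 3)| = 14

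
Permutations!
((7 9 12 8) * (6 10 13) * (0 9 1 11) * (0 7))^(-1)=((0 9 12 8)(1 11 7)(6 10 13))^(-1)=(0 8 12 9)(1 7 11)(6 13 10)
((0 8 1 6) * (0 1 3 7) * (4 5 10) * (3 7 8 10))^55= (0 7 8 3 5 4 10)(1 6)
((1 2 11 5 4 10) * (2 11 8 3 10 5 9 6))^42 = (1 9 2 3)(6 8 10 11)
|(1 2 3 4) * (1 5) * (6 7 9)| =15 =|(1 2 3 4 5)(6 7 9)|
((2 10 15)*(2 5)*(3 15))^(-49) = (2 10 3 15 5)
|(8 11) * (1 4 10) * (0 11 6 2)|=|(0 11 8 6 2)(1 4 10)|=15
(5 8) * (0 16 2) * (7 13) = [16, 1, 0, 3, 4, 8, 6, 13, 5, 9, 10, 11, 12, 7, 14, 15, 2] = (0 16 2)(5 8)(7 13)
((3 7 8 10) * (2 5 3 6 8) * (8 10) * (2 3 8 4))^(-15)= (2 5 8 4)(3 7)(6 10)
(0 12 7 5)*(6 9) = (0 12 7 5)(6 9) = [12, 1, 2, 3, 4, 0, 9, 5, 8, 6, 10, 11, 7]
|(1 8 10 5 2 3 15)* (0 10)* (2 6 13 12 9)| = 12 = |(0 10 5 6 13 12 9 2 3 15 1 8)|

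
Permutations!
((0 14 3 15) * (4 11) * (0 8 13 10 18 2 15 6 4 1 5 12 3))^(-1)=((0 14)(1 5 12 3 6 4 11)(2 15 8 13 10 18))^(-1)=(0 14)(1 11 4 6 3 12 5)(2 18 10 13 8 15)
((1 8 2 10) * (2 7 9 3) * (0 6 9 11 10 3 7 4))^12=((0 6 9 7 11 10 1 8 4)(2 3))^12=(0 7 1)(4 9 10)(6 11 8)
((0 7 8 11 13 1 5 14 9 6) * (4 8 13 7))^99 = (14)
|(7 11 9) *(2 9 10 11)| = 6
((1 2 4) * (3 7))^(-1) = ((1 2 4)(3 7))^(-1) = (1 4 2)(3 7)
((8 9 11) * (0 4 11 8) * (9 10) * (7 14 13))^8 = (0 11 4)(7 13 14)(8 9 10)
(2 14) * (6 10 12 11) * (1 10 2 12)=(1 10)(2 14 12 11 6)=[0, 10, 14, 3, 4, 5, 2, 7, 8, 9, 1, 6, 11, 13, 12]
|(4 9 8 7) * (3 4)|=|(3 4 9 8 7)|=5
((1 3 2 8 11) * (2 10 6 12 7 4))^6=(1 4 10 8 12)(2 6 11 7 3)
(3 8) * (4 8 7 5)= (3 7 5 4 8)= [0, 1, 2, 7, 8, 4, 6, 5, 3]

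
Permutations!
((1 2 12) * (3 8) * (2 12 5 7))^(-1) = ((1 12)(2 5 7)(3 8))^(-1) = (1 12)(2 7 5)(3 8)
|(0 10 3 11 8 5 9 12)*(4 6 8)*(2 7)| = 10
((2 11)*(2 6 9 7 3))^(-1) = ((2 11 6 9 7 3))^(-1) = (2 3 7 9 6 11)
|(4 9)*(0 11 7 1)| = 4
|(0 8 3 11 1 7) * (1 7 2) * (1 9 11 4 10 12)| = 11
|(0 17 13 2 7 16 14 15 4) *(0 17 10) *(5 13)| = 18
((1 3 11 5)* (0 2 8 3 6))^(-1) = (0 6 1 5 11 3 8 2)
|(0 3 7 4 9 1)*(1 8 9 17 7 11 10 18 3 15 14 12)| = 60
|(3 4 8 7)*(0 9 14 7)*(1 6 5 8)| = |(0 9 14 7 3 4 1 6 5 8)| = 10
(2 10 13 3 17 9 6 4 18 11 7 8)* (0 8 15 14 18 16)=(0 8 2 10 13 3 17 9 6 4 16)(7 15 14 18 11)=[8, 1, 10, 17, 16, 5, 4, 15, 2, 6, 13, 7, 12, 3, 18, 14, 0, 9, 11]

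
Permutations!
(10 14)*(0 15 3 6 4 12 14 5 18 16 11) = (0 15 3 6 4 12 14 10 5 18 16 11) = [15, 1, 2, 6, 12, 18, 4, 7, 8, 9, 5, 0, 14, 13, 10, 3, 11, 17, 16]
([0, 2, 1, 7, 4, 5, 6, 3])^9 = (1 2)(3 7)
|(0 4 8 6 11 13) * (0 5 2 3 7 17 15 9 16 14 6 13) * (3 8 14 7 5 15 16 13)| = |(0 4 14 6 11)(2 8 3 5)(7 17 16)(9 13 15)| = 60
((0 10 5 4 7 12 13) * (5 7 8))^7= ((0 10 7 12 13)(4 8 5))^7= (0 7 13 10 12)(4 8 5)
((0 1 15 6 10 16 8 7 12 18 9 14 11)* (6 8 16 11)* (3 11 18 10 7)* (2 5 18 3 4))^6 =((0 1 15 8 4 2 5 18 9 14 6 7 12 10 3 11))^6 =(0 5 12 15 9 3 4 6)(1 18 10 8 14 11 2 7)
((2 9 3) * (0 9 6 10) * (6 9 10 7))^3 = ((0 10)(2 9 3)(6 7))^3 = (0 10)(6 7)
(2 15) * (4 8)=(2 15)(4 8)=[0, 1, 15, 3, 8, 5, 6, 7, 4, 9, 10, 11, 12, 13, 14, 2]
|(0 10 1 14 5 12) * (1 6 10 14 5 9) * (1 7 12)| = 10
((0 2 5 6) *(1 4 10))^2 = (0 5)(1 10 4)(2 6)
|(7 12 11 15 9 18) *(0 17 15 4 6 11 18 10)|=15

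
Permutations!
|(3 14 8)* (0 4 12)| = |(0 4 12)(3 14 8)| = 3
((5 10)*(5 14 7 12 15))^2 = (5 14 12)(7 15 10)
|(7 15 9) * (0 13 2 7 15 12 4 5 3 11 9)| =|(0 13 2 7 12 4 5 3 11 9 15)| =11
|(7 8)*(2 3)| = 2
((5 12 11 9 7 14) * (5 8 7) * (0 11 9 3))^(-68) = (0 11 3)(5 12 9)(7 14 8)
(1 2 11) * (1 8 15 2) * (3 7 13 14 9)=(2 11 8 15)(3 7 13 14 9)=[0, 1, 11, 7, 4, 5, 6, 13, 15, 3, 10, 8, 12, 14, 9, 2]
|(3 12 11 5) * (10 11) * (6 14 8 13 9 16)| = 30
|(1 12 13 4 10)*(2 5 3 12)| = |(1 2 5 3 12 13 4 10)| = 8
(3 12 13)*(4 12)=[0, 1, 2, 4, 12, 5, 6, 7, 8, 9, 10, 11, 13, 3]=(3 4 12 13)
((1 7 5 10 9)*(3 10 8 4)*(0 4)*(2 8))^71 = ((0 4 3 10 9 1 7 5 2 8))^71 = (0 4 3 10 9 1 7 5 2 8)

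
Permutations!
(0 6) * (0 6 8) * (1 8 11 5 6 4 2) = (0 11 5 6 4 2 1 8) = [11, 8, 1, 3, 2, 6, 4, 7, 0, 9, 10, 5]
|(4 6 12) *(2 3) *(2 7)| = 3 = |(2 3 7)(4 6 12)|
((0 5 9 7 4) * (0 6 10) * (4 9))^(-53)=(0 4 10 5 6)(7 9)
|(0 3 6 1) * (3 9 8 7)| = |(0 9 8 7 3 6 1)| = 7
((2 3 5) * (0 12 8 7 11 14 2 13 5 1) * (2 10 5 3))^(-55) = (14)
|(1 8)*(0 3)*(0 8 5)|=5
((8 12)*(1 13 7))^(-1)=(1 7 13)(8 12)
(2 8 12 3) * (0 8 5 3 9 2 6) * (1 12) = (0 8 1 12 9 2 5 3 6) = [8, 12, 5, 6, 4, 3, 0, 7, 1, 2, 10, 11, 9]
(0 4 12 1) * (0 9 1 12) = [4, 9, 2, 3, 0, 5, 6, 7, 8, 1, 10, 11, 12] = (12)(0 4)(1 9)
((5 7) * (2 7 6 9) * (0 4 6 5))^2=((0 4 6 9 2 7))^2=(0 6 2)(4 9 7)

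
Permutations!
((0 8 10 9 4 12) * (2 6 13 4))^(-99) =(13) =((0 8 10 9 2 6 13 4 12))^(-99)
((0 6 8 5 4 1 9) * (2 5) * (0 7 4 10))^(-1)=(0 10 5 2 8 6)(1 4 7 9)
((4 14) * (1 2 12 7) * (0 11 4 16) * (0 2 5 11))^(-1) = (1 7 12 2 16 14 4 11 5)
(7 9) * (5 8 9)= (5 8 9 7)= [0, 1, 2, 3, 4, 8, 6, 5, 9, 7]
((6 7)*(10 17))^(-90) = (17)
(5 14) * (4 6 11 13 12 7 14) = (4 6 11 13 12 7 14 5) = [0, 1, 2, 3, 6, 4, 11, 14, 8, 9, 10, 13, 7, 12, 5]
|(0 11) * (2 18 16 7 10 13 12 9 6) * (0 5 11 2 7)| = 12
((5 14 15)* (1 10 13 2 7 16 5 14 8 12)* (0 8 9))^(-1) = (0 9 5 16 7 2 13 10 1 12 8)(14 15)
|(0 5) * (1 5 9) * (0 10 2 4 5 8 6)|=|(0 9 1 8 6)(2 4 5 10)|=20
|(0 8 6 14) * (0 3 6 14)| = |(0 8 14 3 6)| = 5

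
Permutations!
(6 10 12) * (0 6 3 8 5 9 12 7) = [6, 1, 2, 8, 4, 9, 10, 0, 5, 12, 7, 11, 3] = (0 6 10 7)(3 8 5 9 12)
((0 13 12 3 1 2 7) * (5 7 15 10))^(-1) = (0 7 5 10 15 2 1 3 12 13)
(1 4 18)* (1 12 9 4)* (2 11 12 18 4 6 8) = (18)(2 11 12 9 6 8) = [0, 1, 11, 3, 4, 5, 8, 7, 2, 6, 10, 12, 9, 13, 14, 15, 16, 17, 18]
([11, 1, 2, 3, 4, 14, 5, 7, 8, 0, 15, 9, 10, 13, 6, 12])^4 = [11, 1, 2, 3, 4, 14, 5, 7, 8, 0, 15, 9, 10, 13, 6, 12]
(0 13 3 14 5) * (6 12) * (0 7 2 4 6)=(0 13 3 14 5 7 2 4 6 12)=[13, 1, 4, 14, 6, 7, 12, 2, 8, 9, 10, 11, 0, 3, 5]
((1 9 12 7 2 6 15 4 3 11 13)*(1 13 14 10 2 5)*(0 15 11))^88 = (15)(1 7 9 5 12)(2 14 6 10 11)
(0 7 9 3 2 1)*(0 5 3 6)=[7, 5, 1, 2, 4, 3, 0, 9, 8, 6]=(0 7 9 6)(1 5 3 2)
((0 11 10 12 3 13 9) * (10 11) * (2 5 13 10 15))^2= (0 2 13)(3 12 10)(5 9 15)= ((0 15 2 5 13 9)(3 10 12))^2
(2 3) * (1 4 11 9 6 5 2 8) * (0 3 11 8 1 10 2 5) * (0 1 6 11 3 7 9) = (0 7 9 11)(1 4 8 10 2 3 6) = [7, 4, 3, 6, 8, 5, 1, 9, 10, 11, 2, 0]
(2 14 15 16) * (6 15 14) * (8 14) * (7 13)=(2 6 15 16)(7 13)(8 14)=[0, 1, 6, 3, 4, 5, 15, 13, 14, 9, 10, 11, 12, 7, 8, 16, 2]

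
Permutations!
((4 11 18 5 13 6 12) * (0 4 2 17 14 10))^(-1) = (0 10 14 17 2 12 6 13 5 18 11 4)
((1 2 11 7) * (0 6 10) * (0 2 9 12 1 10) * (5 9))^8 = (12)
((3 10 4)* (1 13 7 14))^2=(1 7)(3 4 10)(13 14)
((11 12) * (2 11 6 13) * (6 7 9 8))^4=((2 11 12 7 9 8 6 13))^4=(2 9)(6 12)(7 13)(8 11)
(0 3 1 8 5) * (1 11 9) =(0 3 11 9 1 8 5) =[3, 8, 2, 11, 4, 0, 6, 7, 5, 1, 10, 9]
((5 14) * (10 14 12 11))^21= ((5 12 11 10 14))^21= (5 12 11 10 14)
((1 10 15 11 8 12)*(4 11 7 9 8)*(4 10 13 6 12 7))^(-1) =(1 12 6 13)(4 15 10 11)(7 8 9)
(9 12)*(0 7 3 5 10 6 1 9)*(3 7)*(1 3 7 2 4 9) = [7, 1, 4, 5, 9, 10, 3, 2, 8, 12, 6, 11, 0] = (0 7 2 4 9 12)(3 5 10 6)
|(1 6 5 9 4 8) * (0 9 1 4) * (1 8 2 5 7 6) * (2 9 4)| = 6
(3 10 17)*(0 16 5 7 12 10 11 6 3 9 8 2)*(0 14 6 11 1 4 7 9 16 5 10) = (0 5 9 8 2 14 6 3 1 4 7 12)(10 17 16) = [5, 4, 14, 1, 7, 9, 3, 12, 2, 8, 17, 11, 0, 13, 6, 15, 10, 16]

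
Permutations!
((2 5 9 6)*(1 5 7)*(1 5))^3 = (2 9 7 6 5)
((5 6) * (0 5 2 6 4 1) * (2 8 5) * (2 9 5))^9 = (0 1 4 5 9)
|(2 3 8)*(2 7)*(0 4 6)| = 12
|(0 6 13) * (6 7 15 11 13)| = 5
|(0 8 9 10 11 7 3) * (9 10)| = |(0 8 10 11 7 3)| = 6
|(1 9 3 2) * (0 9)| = |(0 9 3 2 1)| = 5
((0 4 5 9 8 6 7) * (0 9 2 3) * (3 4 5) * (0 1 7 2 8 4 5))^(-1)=((1 7 9 4 3)(2 5 8 6))^(-1)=(1 3 4 9 7)(2 6 8 5)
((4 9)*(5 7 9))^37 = ((4 5 7 9))^37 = (4 5 7 9)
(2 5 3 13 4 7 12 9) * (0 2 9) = (0 2 5 3 13 4 7 12) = [2, 1, 5, 13, 7, 3, 6, 12, 8, 9, 10, 11, 0, 4]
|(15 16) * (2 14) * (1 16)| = 6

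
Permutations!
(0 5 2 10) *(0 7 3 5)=(2 10 7 3 5)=[0, 1, 10, 5, 4, 2, 6, 3, 8, 9, 7]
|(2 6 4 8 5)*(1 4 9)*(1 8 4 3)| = |(1 3)(2 6 9 8 5)| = 10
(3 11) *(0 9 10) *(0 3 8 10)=(0 9)(3 11 8 10)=[9, 1, 2, 11, 4, 5, 6, 7, 10, 0, 3, 8]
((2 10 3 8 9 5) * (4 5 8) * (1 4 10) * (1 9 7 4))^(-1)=((2 9 8 7 4 5)(3 10))^(-1)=(2 5 4 7 8 9)(3 10)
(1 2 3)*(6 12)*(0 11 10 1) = (0 11 10 1 2 3)(6 12) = [11, 2, 3, 0, 4, 5, 12, 7, 8, 9, 1, 10, 6]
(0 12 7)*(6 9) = (0 12 7)(6 9) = [12, 1, 2, 3, 4, 5, 9, 0, 8, 6, 10, 11, 7]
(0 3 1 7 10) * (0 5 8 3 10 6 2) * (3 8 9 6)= (0 10 5 9 6 2)(1 7 3)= [10, 7, 0, 1, 4, 9, 2, 3, 8, 6, 5]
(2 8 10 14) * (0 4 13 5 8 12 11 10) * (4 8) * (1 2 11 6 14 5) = (0 8)(1 2 12 6 14 11 10 5 4 13) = [8, 2, 12, 3, 13, 4, 14, 7, 0, 9, 5, 10, 6, 1, 11]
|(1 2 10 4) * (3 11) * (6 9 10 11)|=8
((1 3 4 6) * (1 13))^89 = ((1 3 4 6 13))^89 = (1 13 6 4 3)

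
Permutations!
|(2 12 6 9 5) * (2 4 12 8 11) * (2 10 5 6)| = 14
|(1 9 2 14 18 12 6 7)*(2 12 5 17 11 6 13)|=12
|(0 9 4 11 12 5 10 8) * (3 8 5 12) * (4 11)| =|(12)(0 9 11 3 8)(5 10)| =10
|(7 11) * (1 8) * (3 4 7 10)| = 10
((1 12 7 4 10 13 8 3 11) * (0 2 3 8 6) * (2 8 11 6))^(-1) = (0 6 3 2 13 10 4 7 12 1 11 8)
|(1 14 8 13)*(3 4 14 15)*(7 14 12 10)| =10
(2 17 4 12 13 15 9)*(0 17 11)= (0 17 4 12 13 15 9 2 11)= [17, 1, 11, 3, 12, 5, 6, 7, 8, 2, 10, 0, 13, 15, 14, 9, 16, 4]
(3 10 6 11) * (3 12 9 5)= (3 10 6 11 12 9 5)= [0, 1, 2, 10, 4, 3, 11, 7, 8, 5, 6, 12, 9]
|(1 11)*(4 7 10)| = |(1 11)(4 7 10)| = 6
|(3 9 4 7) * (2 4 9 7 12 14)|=4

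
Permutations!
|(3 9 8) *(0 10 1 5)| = 12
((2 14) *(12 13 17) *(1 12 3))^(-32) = (1 17 12 3 13)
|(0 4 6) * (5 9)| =|(0 4 6)(5 9)| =6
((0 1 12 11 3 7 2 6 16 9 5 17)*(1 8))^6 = (0 7 17 3 5 11 9 12 16 1 6 8 2)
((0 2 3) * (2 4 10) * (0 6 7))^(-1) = (0 7 6 3 2 10 4)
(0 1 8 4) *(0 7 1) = [0, 8, 2, 3, 7, 5, 6, 1, 4] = (1 8 4 7)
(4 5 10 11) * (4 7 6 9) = [0, 1, 2, 3, 5, 10, 9, 6, 8, 4, 11, 7] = (4 5 10 11 7 6 9)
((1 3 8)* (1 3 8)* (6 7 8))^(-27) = (1 8 6 3 7)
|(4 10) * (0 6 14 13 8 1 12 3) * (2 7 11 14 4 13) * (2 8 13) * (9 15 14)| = |(0 6 4 10 2 7 11 9 15 14 8 1 12 3)| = 14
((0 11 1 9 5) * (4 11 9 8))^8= (11)(0 5 9)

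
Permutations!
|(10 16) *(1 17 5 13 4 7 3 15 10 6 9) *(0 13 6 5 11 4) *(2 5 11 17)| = |(17)(0 13)(1 2 5 6 9)(3 15 10 16 11 4 7)| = 70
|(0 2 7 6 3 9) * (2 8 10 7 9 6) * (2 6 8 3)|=8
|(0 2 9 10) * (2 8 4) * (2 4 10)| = 6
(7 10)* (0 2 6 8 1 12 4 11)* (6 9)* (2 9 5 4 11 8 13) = (0 9 6 13 2 5 4 8 1 12 11)(7 10) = [9, 12, 5, 3, 8, 4, 13, 10, 1, 6, 7, 0, 11, 2]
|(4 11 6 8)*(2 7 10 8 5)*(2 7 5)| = 8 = |(2 5 7 10 8 4 11 6)|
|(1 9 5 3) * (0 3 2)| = |(0 3 1 9 5 2)| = 6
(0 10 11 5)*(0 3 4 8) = [10, 1, 2, 4, 8, 3, 6, 7, 0, 9, 11, 5] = (0 10 11 5 3 4 8)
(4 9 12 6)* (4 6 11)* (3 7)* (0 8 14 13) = (0 8 14 13)(3 7)(4 9 12 11) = [8, 1, 2, 7, 9, 5, 6, 3, 14, 12, 10, 4, 11, 0, 13]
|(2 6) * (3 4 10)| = 6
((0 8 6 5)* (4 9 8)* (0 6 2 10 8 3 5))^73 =((0 4 9 3 5 6)(2 10 8))^73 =(0 4 9 3 5 6)(2 10 8)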